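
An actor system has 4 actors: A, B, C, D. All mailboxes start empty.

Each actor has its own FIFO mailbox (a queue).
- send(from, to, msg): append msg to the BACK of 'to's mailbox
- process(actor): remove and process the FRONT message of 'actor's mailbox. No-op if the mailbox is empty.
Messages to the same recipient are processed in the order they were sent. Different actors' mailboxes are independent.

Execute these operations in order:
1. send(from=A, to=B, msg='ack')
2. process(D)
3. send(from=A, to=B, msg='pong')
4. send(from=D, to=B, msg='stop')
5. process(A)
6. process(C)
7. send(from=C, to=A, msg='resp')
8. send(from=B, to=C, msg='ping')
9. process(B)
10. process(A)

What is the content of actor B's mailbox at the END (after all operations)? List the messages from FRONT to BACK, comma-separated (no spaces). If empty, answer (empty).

Answer: pong,stop

Derivation:
After 1 (send(from=A, to=B, msg='ack')): A:[] B:[ack] C:[] D:[]
After 2 (process(D)): A:[] B:[ack] C:[] D:[]
After 3 (send(from=A, to=B, msg='pong')): A:[] B:[ack,pong] C:[] D:[]
After 4 (send(from=D, to=B, msg='stop')): A:[] B:[ack,pong,stop] C:[] D:[]
After 5 (process(A)): A:[] B:[ack,pong,stop] C:[] D:[]
After 6 (process(C)): A:[] B:[ack,pong,stop] C:[] D:[]
After 7 (send(from=C, to=A, msg='resp')): A:[resp] B:[ack,pong,stop] C:[] D:[]
After 8 (send(from=B, to=C, msg='ping')): A:[resp] B:[ack,pong,stop] C:[ping] D:[]
After 9 (process(B)): A:[resp] B:[pong,stop] C:[ping] D:[]
After 10 (process(A)): A:[] B:[pong,stop] C:[ping] D:[]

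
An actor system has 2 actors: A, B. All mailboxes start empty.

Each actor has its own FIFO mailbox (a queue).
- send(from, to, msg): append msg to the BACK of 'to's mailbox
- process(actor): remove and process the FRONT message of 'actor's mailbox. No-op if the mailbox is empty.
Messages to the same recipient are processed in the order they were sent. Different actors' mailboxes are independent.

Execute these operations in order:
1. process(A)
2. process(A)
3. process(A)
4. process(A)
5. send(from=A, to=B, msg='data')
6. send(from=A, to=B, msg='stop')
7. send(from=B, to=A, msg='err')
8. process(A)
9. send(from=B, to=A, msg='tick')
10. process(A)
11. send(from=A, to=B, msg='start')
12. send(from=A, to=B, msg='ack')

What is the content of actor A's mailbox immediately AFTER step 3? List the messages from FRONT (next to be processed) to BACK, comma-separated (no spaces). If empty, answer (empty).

After 1 (process(A)): A:[] B:[]
After 2 (process(A)): A:[] B:[]
After 3 (process(A)): A:[] B:[]

(empty)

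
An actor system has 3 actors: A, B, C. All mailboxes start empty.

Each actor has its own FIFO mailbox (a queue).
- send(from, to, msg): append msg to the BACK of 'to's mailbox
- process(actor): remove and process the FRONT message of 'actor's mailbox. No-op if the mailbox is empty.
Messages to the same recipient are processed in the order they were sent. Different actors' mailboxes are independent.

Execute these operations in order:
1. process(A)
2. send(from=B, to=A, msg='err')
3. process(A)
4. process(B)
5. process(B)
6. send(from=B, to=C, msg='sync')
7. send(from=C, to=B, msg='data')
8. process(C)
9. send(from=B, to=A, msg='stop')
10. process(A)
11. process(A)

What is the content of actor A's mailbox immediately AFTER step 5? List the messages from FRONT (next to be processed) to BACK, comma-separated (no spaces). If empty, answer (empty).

After 1 (process(A)): A:[] B:[] C:[]
After 2 (send(from=B, to=A, msg='err')): A:[err] B:[] C:[]
After 3 (process(A)): A:[] B:[] C:[]
After 4 (process(B)): A:[] B:[] C:[]
After 5 (process(B)): A:[] B:[] C:[]

(empty)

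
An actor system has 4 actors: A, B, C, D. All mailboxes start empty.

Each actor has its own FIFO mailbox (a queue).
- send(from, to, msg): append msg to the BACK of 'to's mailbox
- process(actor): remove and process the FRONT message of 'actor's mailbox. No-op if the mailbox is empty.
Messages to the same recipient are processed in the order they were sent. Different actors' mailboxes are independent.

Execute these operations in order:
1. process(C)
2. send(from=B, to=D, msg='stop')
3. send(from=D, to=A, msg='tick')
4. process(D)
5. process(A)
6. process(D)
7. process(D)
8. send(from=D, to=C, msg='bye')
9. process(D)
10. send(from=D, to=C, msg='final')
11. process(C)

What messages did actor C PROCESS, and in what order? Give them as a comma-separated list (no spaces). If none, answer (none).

Answer: bye

Derivation:
After 1 (process(C)): A:[] B:[] C:[] D:[]
After 2 (send(from=B, to=D, msg='stop')): A:[] B:[] C:[] D:[stop]
After 3 (send(from=D, to=A, msg='tick')): A:[tick] B:[] C:[] D:[stop]
After 4 (process(D)): A:[tick] B:[] C:[] D:[]
After 5 (process(A)): A:[] B:[] C:[] D:[]
After 6 (process(D)): A:[] B:[] C:[] D:[]
After 7 (process(D)): A:[] B:[] C:[] D:[]
After 8 (send(from=D, to=C, msg='bye')): A:[] B:[] C:[bye] D:[]
After 9 (process(D)): A:[] B:[] C:[bye] D:[]
After 10 (send(from=D, to=C, msg='final')): A:[] B:[] C:[bye,final] D:[]
After 11 (process(C)): A:[] B:[] C:[final] D:[]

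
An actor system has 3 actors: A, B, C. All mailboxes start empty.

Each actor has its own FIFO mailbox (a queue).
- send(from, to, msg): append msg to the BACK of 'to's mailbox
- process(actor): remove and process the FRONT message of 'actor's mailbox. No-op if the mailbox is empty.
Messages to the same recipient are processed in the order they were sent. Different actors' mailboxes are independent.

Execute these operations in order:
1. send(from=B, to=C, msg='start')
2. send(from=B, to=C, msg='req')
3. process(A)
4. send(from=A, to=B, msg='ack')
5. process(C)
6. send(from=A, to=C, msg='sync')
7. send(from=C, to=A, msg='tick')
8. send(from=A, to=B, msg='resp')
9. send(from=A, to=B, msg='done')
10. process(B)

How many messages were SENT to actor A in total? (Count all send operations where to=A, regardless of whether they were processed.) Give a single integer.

Answer: 1

Derivation:
After 1 (send(from=B, to=C, msg='start')): A:[] B:[] C:[start]
After 2 (send(from=B, to=C, msg='req')): A:[] B:[] C:[start,req]
After 3 (process(A)): A:[] B:[] C:[start,req]
After 4 (send(from=A, to=B, msg='ack')): A:[] B:[ack] C:[start,req]
After 5 (process(C)): A:[] B:[ack] C:[req]
After 6 (send(from=A, to=C, msg='sync')): A:[] B:[ack] C:[req,sync]
After 7 (send(from=C, to=A, msg='tick')): A:[tick] B:[ack] C:[req,sync]
After 8 (send(from=A, to=B, msg='resp')): A:[tick] B:[ack,resp] C:[req,sync]
After 9 (send(from=A, to=B, msg='done')): A:[tick] B:[ack,resp,done] C:[req,sync]
After 10 (process(B)): A:[tick] B:[resp,done] C:[req,sync]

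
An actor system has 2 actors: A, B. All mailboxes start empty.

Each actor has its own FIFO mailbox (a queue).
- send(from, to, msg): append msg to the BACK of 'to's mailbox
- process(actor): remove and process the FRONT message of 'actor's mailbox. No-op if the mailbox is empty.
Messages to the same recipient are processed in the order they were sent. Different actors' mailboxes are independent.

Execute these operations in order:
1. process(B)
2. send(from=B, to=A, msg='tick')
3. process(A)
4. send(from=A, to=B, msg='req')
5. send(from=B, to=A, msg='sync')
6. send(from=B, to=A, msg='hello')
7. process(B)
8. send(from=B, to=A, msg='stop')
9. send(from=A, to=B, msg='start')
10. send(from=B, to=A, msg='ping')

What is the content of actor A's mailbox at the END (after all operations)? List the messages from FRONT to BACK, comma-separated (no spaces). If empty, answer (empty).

Answer: sync,hello,stop,ping

Derivation:
After 1 (process(B)): A:[] B:[]
After 2 (send(from=B, to=A, msg='tick')): A:[tick] B:[]
After 3 (process(A)): A:[] B:[]
After 4 (send(from=A, to=B, msg='req')): A:[] B:[req]
After 5 (send(from=B, to=A, msg='sync')): A:[sync] B:[req]
After 6 (send(from=B, to=A, msg='hello')): A:[sync,hello] B:[req]
After 7 (process(B)): A:[sync,hello] B:[]
After 8 (send(from=B, to=A, msg='stop')): A:[sync,hello,stop] B:[]
After 9 (send(from=A, to=B, msg='start')): A:[sync,hello,stop] B:[start]
After 10 (send(from=B, to=A, msg='ping')): A:[sync,hello,stop,ping] B:[start]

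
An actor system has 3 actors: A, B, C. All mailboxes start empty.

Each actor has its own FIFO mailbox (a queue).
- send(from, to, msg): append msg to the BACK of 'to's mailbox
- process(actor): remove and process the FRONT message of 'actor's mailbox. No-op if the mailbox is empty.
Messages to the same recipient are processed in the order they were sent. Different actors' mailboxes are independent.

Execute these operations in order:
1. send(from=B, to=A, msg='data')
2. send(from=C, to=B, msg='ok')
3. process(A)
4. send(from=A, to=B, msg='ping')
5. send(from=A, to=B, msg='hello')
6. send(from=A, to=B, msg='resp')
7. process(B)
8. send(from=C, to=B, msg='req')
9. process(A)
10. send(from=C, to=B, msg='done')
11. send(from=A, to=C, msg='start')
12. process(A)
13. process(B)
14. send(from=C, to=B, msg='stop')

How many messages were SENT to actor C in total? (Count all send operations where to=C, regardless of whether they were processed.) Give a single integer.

Answer: 1

Derivation:
After 1 (send(from=B, to=A, msg='data')): A:[data] B:[] C:[]
After 2 (send(from=C, to=B, msg='ok')): A:[data] B:[ok] C:[]
After 3 (process(A)): A:[] B:[ok] C:[]
After 4 (send(from=A, to=B, msg='ping')): A:[] B:[ok,ping] C:[]
After 5 (send(from=A, to=B, msg='hello')): A:[] B:[ok,ping,hello] C:[]
After 6 (send(from=A, to=B, msg='resp')): A:[] B:[ok,ping,hello,resp] C:[]
After 7 (process(B)): A:[] B:[ping,hello,resp] C:[]
After 8 (send(from=C, to=B, msg='req')): A:[] B:[ping,hello,resp,req] C:[]
After 9 (process(A)): A:[] B:[ping,hello,resp,req] C:[]
After 10 (send(from=C, to=B, msg='done')): A:[] B:[ping,hello,resp,req,done] C:[]
After 11 (send(from=A, to=C, msg='start')): A:[] B:[ping,hello,resp,req,done] C:[start]
After 12 (process(A)): A:[] B:[ping,hello,resp,req,done] C:[start]
After 13 (process(B)): A:[] B:[hello,resp,req,done] C:[start]
After 14 (send(from=C, to=B, msg='stop')): A:[] B:[hello,resp,req,done,stop] C:[start]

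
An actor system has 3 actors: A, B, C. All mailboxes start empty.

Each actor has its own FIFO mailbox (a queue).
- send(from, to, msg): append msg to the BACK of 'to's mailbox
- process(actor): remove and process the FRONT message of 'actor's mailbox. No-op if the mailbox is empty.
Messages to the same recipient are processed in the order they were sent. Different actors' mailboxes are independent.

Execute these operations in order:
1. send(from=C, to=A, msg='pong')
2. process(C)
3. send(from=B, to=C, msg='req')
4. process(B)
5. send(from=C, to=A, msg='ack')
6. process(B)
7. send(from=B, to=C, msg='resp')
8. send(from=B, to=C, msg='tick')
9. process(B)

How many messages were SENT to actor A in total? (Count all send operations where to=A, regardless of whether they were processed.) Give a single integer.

Answer: 2

Derivation:
After 1 (send(from=C, to=A, msg='pong')): A:[pong] B:[] C:[]
After 2 (process(C)): A:[pong] B:[] C:[]
After 3 (send(from=B, to=C, msg='req')): A:[pong] B:[] C:[req]
After 4 (process(B)): A:[pong] B:[] C:[req]
After 5 (send(from=C, to=A, msg='ack')): A:[pong,ack] B:[] C:[req]
After 6 (process(B)): A:[pong,ack] B:[] C:[req]
After 7 (send(from=B, to=C, msg='resp')): A:[pong,ack] B:[] C:[req,resp]
After 8 (send(from=B, to=C, msg='tick')): A:[pong,ack] B:[] C:[req,resp,tick]
After 9 (process(B)): A:[pong,ack] B:[] C:[req,resp,tick]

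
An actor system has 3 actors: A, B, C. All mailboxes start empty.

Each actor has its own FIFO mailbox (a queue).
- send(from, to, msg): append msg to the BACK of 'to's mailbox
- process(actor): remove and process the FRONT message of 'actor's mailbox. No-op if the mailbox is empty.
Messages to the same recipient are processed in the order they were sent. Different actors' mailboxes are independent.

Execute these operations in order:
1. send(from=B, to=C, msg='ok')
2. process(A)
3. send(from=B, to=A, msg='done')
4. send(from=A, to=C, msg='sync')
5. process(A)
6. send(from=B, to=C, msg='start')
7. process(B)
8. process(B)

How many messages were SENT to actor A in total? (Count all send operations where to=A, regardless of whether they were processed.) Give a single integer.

Answer: 1

Derivation:
After 1 (send(from=B, to=C, msg='ok')): A:[] B:[] C:[ok]
After 2 (process(A)): A:[] B:[] C:[ok]
After 3 (send(from=B, to=A, msg='done')): A:[done] B:[] C:[ok]
After 4 (send(from=A, to=C, msg='sync')): A:[done] B:[] C:[ok,sync]
After 5 (process(A)): A:[] B:[] C:[ok,sync]
After 6 (send(from=B, to=C, msg='start')): A:[] B:[] C:[ok,sync,start]
After 7 (process(B)): A:[] B:[] C:[ok,sync,start]
After 8 (process(B)): A:[] B:[] C:[ok,sync,start]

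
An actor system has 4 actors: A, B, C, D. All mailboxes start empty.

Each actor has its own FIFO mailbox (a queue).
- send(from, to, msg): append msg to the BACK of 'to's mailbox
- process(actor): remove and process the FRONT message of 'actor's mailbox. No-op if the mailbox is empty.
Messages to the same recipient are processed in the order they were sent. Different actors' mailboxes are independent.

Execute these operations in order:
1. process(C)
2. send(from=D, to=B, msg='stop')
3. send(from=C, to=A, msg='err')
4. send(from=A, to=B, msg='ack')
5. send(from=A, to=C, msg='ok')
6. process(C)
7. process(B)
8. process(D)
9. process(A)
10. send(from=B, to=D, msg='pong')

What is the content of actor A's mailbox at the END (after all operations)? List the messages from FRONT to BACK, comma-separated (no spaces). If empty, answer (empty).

After 1 (process(C)): A:[] B:[] C:[] D:[]
After 2 (send(from=D, to=B, msg='stop')): A:[] B:[stop] C:[] D:[]
After 3 (send(from=C, to=A, msg='err')): A:[err] B:[stop] C:[] D:[]
After 4 (send(from=A, to=B, msg='ack')): A:[err] B:[stop,ack] C:[] D:[]
After 5 (send(from=A, to=C, msg='ok')): A:[err] B:[stop,ack] C:[ok] D:[]
After 6 (process(C)): A:[err] B:[stop,ack] C:[] D:[]
After 7 (process(B)): A:[err] B:[ack] C:[] D:[]
After 8 (process(D)): A:[err] B:[ack] C:[] D:[]
After 9 (process(A)): A:[] B:[ack] C:[] D:[]
After 10 (send(from=B, to=D, msg='pong')): A:[] B:[ack] C:[] D:[pong]

Answer: (empty)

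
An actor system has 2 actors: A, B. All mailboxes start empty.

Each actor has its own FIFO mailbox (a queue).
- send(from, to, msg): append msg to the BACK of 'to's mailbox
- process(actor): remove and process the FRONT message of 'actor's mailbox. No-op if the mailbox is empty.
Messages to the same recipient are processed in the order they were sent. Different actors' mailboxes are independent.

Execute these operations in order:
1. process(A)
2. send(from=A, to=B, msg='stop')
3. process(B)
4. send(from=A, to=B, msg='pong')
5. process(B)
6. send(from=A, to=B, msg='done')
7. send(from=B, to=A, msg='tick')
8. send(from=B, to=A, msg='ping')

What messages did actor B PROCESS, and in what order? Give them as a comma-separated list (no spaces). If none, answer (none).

After 1 (process(A)): A:[] B:[]
After 2 (send(from=A, to=B, msg='stop')): A:[] B:[stop]
After 3 (process(B)): A:[] B:[]
After 4 (send(from=A, to=B, msg='pong')): A:[] B:[pong]
After 5 (process(B)): A:[] B:[]
After 6 (send(from=A, to=B, msg='done')): A:[] B:[done]
After 7 (send(from=B, to=A, msg='tick')): A:[tick] B:[done]
After 8 (send(from=B, to=A, msg='ping')): A:[tick,ping] B:[done]

Answer: stop,pong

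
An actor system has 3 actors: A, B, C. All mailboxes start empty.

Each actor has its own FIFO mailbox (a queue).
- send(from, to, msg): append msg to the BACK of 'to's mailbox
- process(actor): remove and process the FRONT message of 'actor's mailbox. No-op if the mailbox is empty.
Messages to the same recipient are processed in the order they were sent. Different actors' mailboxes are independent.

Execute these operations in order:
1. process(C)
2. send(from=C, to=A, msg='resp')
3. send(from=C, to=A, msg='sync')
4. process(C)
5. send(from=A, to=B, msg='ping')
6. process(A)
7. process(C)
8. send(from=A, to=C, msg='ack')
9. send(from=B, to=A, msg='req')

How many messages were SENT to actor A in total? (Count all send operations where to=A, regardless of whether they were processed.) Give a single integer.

After 1 (process(C)): A:[] B:[] C:[]
After 2 (send(from=C, to=A, msg='resp')): A:[resp] B:[] C:[]
After 3 (send(from=C, to=A, msg='sync')): A:[resp,sync] B:[] C:[]
After 4 (process(C)): A:[resp,sync] B:[] C:[]
After 5 (send(from=A, to=B, msg='ping')): A:[resp,sync] B:[ping] C:[]
After 6 (process(A)): A:[sync] B:[ping] C:[]
After 7 (process(C)): A:[sync] B:[ping] C:[]
After 8 (send(from=A, to=C, msg='ack')): A:[sync] B:[ping] C:[ack]
After 9 (send(from=B, to=A, msg='req')): A:[sync,req] B:[ping] C:[ack]

Answer: 3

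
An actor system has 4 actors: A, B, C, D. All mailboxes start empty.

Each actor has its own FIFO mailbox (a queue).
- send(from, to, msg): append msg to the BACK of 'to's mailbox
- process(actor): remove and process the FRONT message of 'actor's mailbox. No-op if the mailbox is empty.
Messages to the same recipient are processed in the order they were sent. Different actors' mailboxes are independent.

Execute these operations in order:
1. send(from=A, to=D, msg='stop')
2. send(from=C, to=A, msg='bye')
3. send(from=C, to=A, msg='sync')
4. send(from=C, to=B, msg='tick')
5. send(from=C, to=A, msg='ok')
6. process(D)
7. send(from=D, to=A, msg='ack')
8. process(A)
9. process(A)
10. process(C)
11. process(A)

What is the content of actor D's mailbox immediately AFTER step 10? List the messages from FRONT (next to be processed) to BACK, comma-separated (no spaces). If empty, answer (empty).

After 1 (send(from=A, to=D, msg='stop')): A:[] B:[] C:[] D:[stop]
After 2 (send(from=C, to=A, msg='bye')): A:[bye] B:[] C:[] D:[stop]
After 3 (send(from=C, to=A, msg='sync')): A:[bye,sync] B:[] C:[] D:[stop]
After 4 (send(from=C, to=B, msg='tick')): A:[bye,sync] B:[tick] C:[] D:[stop]
After 5 (send(from=C, to=A, msg='ok')): A:[bye,sync,ok] B:[tick] C:[] D:[stop]
After 6 (process(D)): A:[bye,sync,ok] B:[tick] C:[] D:[]
After 7 (send(from=D, to=A, msg='ack')): A:[bye,sync,ok,ack] B:[tick] C:[] D:[]
After 8 (process(A)): A:[sync,ok,ack] B:[tick] C:[] D:[]
After 9 (process(A)): A:[ok,ack] B:[tick] C:[] D:[]
After 10 (process(C)): A:[ok,ack] B:[tick] C:[] D:[]

(empty)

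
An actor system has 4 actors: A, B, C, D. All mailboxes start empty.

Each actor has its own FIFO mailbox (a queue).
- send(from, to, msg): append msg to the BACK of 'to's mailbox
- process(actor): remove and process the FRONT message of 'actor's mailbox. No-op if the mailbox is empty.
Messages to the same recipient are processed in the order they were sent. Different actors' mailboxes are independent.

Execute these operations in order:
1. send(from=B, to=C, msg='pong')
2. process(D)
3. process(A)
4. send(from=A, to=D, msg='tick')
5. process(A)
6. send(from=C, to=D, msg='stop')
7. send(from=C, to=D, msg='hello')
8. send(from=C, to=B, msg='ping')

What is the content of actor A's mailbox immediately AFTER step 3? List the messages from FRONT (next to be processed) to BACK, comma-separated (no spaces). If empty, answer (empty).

After 1 (send(from=B, to=C, msg='pong')): A:[] B:[] C:[pong] D:[]
After 2 (process(D)): A:[] B:[] C:[pong] D:[]
After 3 (process(A)): A:[] B:[] C:[pong] D:[]

(empty)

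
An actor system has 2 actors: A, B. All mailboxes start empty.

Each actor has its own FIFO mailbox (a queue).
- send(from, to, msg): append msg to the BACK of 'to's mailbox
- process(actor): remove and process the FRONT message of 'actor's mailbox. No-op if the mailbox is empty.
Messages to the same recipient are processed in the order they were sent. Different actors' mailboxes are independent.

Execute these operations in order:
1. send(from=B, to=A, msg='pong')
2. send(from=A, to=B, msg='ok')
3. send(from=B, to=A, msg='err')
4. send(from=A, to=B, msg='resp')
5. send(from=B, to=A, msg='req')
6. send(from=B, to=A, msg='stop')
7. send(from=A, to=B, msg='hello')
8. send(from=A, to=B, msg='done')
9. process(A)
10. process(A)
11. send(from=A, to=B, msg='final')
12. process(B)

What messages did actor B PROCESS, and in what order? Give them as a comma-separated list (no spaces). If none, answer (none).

After 1 (send(from=B, to=A, msg='pong')): A:[pong] B:[]
After 2 (send(from=A, to=B, msg='ok')): A:[pong] B:[ok]
After 3 (send(from=B, to=A, msg='err')): A:[pong,err] B:[ok]
After 4 (send(from=A, to=B, msg='resp')): A:[pong,err] B:[ok,resp]
After 5 (send(from=B, to=A, msg='req')): A:[pong,err,req] B:[ok,resp]
After 6 (send(from=B, to=A, msg='stop')): A:[pong,err,req,stop] B:[ok,resp]
After 7 (send(from=A, to=B, msg='hello')): A:[pong,err,req,stop] B:[ok,resp,hello]
After 8 (send(from=A, to=B, msg='done')): A:[pong,err,req,stop] B:[ok,resp,hello,done]
After 9 (process(A)): A:[err,req,stop] B:[ok,resp,hello,done]
After 10 (process(A)): A:[req,stop] B:[ok,resp,hello,done]
After 11 (send(from=A, to=B, msg='final')): A:[req,stop] B:[ok,resp,hello,done,final]
After 12 (process(B)): A:[req,stop] B:[resp,hello,done,final]

Answer: ok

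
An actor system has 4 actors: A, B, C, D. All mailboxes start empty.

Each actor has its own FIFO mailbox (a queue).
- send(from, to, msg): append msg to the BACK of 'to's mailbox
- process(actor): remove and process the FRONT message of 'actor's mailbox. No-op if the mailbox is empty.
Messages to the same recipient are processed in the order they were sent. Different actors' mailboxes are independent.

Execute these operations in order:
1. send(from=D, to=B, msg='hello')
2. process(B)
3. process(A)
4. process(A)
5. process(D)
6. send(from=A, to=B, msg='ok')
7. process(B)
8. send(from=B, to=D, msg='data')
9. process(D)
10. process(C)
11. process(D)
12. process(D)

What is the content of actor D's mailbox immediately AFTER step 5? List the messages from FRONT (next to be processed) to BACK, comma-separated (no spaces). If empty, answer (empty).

After 1 (send(from=D, to=B, msg='hello')): A:[] B:[hello] C:[] D:[]
After 2 (process(B)): A:[] B:[] C:[] D:[]
After 3 (process(A)): A:[] B:[] C:[] D:[]
After 4 (process(A)): A:[] B:[] C:[] D:[]
After 5 (process(D)): A:[] B:[] C:[] D:[]

(empty)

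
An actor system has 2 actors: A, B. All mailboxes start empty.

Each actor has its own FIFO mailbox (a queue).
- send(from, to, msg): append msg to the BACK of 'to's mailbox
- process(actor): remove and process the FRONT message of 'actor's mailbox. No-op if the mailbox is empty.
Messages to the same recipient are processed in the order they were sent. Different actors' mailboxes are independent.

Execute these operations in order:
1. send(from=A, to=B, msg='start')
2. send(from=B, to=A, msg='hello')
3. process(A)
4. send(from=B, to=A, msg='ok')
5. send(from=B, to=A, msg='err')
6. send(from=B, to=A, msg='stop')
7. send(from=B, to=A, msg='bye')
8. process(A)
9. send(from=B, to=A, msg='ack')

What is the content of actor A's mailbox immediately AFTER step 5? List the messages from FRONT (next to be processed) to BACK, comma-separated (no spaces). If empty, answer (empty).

After 1 (send(from=A, to=B, msg='start')): A:[] B:[start]
After 2 (send(from=B, to=A, msg='hello')): A:[hello] B:[start]
After 3 (process(A)): A:[] B:[start]
After 4 (send(from=B, to=A, msg='ok')): A:[ok] B:[start]
After 5 (send(from=B, to=A, msg='err')): A:[ok,err] B:[start]

ok,err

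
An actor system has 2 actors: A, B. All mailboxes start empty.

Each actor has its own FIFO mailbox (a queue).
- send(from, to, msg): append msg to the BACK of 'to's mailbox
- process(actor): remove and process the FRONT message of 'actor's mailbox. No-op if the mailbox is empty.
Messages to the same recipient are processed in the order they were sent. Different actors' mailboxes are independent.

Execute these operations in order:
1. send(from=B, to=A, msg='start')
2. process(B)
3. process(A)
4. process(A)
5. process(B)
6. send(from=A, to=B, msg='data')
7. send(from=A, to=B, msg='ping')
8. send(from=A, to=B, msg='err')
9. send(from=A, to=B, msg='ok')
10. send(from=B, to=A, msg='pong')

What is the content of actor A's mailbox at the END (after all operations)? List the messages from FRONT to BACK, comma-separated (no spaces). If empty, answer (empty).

Answer: pong

Derivation:
After 1 (send(from=B, to=A, msg='start')): A:[start] B:[]
After 2 (process(B)): A:[start] B:[]
After 3 (process(A)): A:[] B:[]
After 4 (process(A)): A:[] B:[]
After 5 (process(B)): A:[] B:[]
After 6 (send(from=A, to=B, msg='data')): A:[] B:[data]
After 7 (send(from=A, to=B, msg='ping')): A:[] B:[data,ping]
After 8 (send(from=A, to=B, msg='err')): A:[] B:[data,ping,err]
After 9 (send(from=A, to=B, msg='ok')): A:[] B:[data,ping,err,ok]
After 10 (send(from=B, to=A, msg='pong')): A:[pong] B:[data,ping,err,ok]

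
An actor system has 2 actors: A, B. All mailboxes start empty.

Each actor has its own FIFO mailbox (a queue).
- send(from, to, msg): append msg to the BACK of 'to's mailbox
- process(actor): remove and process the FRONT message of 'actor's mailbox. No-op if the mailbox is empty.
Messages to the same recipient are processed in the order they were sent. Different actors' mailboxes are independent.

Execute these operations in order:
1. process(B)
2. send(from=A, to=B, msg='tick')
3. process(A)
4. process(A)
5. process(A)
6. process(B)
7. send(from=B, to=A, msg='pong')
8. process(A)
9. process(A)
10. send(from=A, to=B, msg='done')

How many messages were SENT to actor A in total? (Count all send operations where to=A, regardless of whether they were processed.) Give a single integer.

Answer: 1

Derivation:
After 1 (process(B)): A:[] B:[]
After 2 (send(from=A, to=B, msg='tick')): A:[] B:[tick]
After 3 (process(A)): A:[] B:[tick]
After 4 (process(A)): A:[] B:[tick]
After 5 (process(A)): A:[] B:[tick]
After 6 (process(B)): A:[] B:[]
After 7 (send(from=B, to=A, msg='pong')): A:[pong] B:[]
After 8 (process(A)): A:[] B:[]
After 9 (process(A)): A:[] B:[]
After 10 (send(from=A, to=B, msg='done')): A:[] B:[done]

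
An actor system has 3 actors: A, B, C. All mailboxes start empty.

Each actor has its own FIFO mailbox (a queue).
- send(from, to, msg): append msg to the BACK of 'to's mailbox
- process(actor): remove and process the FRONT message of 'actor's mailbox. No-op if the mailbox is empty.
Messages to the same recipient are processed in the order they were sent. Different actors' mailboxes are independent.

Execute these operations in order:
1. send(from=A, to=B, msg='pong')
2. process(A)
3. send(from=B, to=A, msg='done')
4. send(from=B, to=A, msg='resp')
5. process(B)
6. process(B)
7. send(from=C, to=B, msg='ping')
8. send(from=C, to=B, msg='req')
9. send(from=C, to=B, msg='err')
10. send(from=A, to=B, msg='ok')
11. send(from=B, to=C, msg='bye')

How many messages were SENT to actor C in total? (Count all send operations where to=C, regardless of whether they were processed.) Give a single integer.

After 1 (send(from=A, to=B, msg='pong')): A:[] B:[pong] C:[]
After 2 (process(A)): A:[] B:[pong] C:[]
After 3 (send(from=B, to=A, msg='done')): A:[done] B:[pong] C:[]
After 4 (send(from=B, to=A, msg='resp')): A:[done,resp] B:[pong] C:[]
After 5 (process(B)): A:[done,resp] B:[] C:[]
After 6 (process(B)): A:[done,resp] B:[] C:[]
After 7 (send(from=C, to=B, msg='ping')): A:[done,resp] B:[ping] C:[]
After 8 (send(from=C, to=B, msg='req')): A:[done,resp] B:[ping,req] C:[]
After 9 (send(from=C, to=B, msg='err')): A:[done,resp] B:[ping,req,err] C:[]
After 10 (send(from=A, to=B, msg='ok')): A:[done,resp] B:[ping,req,err,ok] C:[]
After 11 (send(from=B, to=C, msg='bye')): A:[done,resp] B:[ping,req,err,ok] C:[bye]

Answer: 1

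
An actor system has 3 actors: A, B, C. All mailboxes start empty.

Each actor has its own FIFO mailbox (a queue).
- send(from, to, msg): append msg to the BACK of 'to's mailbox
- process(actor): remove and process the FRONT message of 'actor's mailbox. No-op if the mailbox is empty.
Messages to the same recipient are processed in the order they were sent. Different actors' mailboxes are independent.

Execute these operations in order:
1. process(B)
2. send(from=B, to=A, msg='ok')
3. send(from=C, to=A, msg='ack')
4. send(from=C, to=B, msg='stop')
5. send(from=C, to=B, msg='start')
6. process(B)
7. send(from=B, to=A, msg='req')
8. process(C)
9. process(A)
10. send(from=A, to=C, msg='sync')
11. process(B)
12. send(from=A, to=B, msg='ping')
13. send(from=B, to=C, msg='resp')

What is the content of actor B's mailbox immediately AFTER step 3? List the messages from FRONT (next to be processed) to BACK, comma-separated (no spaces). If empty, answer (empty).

After 1 (process(B)): A:[] B:[] C:[]
After 2 (send(from=B, to=A, msg='ok')): A:[ok] B:[] C:[]
After 3 (send(from=C, to=A, msg='ack')): A:[ok,ack] B:[] C:[]

(empty)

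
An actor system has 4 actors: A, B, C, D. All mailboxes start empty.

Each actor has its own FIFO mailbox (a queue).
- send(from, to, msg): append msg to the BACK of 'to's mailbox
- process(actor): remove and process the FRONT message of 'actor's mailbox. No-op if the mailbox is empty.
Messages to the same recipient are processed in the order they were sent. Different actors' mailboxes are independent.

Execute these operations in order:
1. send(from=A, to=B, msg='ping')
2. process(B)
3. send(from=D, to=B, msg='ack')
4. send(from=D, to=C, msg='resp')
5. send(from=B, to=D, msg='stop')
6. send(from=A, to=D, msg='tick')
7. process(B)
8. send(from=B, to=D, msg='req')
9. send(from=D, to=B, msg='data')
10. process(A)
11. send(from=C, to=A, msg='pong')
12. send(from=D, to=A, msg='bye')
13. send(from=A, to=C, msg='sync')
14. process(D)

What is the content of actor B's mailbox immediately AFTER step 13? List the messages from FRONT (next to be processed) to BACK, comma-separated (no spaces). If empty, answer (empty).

After 1 (send(from=A, to=B, msg='ping')): A:[] B:[ping] C:[] D:[]
After 2 (process(B)): A:[] B:[] C:[] D:[]
After 3 (send(from=D, to=B, msg='ack')): A:[] B:[ack] C:[] D:[]
After 4 (send(from=D, to=C, msg='resp')): A:[] B:[ack] C:[resp] D:[]
After 5 (send(from=B, to=D, msg='stop')): A:[] B:[ack] C:[resp] D:[stop]
After 6 (send(from=A, to=D, msg='tick')): A:[] B:[ack] C:[resp] D:[stop,tick]
After 7 (process(B)): A:[] B:[] C:[resp] D:[stop,tick]
After 8 (send(from=B, to=D, msg='req')): A:[] B:[] C:[resp] D:[stop,tick,req]
After 9 (send(from=D, to=B, msg='data')): A:[] B:[data] C:[resp] D:[stop,tick,req]
After 10 (process(A)): A:[] B:[data] C:[resp] D:[stop,tick,req]
After 11 (send(from=C, to=A, msg='pong')): A:[pong] B:[data] C:[resp] D:[stop,tick,req]
After 12 (send(from=D, to=A, msg='bye')): A:[pong,bye] B:[data] C:[resp] D:[stop,tick,req]
After 13 (send(from=A, to=C, msg='sync')): A:[pong,bye] B:[data] C:[resp,sync] D:[stop,tick,req]

data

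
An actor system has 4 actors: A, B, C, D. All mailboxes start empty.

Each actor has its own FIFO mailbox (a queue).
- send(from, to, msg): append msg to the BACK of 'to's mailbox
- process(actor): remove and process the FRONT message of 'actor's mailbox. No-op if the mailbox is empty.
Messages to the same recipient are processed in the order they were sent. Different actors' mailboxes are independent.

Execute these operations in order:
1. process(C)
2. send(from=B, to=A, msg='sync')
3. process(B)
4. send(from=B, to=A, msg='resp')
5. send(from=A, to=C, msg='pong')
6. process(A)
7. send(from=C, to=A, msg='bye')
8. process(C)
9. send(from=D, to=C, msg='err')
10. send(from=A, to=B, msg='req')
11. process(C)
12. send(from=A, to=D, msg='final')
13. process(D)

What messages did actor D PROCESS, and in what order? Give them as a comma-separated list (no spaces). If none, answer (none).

After 1 (process(C)): A:[] B:[] C:[] D:[]
After 2 (send(from=B, to=A, msg='sync')): A:[sync] B:[] C:[] D:[]
After 3 (process(B)): A:[sync] B:[] C:[] D:[]
After 4 (send(from=B, to=A, msg='resp')): A:[sync,resp] B:[] C:[] D:[]
After 5 (send(from=A, to=C, msg='pong')): A:[sync,resp] B:[] C:[pong] D:[]
After 6 (process(A)): A:[resp] B:[] C:[pong] D:[]
After 7 (send(from=C, to=A, msg='bye')): A:[resp,bye] B:[] C:[pong] D:[]
After 8 (process(C)): A:[resp,bye] B:[] C:[] D:[]
After 9 (send(from=D, to=C, msg='err')): A:[resp,bye] B:[] C:[err] D:[]
After 10 (send(from=A, to=B, msg='req')): A:[resp,bye] B:[req] C:[err] D:[]
After 11 (process(C)): A:[resp,bye] B:[req] C:[] D:[]
After 12 (send(from=A, to=D, msg='final')): A:[resp,bye] B:[req] C:[] D:[final]
After 13 (process(D)): A:[resp,bye] B:[req] C:[] D:[]

Answer: final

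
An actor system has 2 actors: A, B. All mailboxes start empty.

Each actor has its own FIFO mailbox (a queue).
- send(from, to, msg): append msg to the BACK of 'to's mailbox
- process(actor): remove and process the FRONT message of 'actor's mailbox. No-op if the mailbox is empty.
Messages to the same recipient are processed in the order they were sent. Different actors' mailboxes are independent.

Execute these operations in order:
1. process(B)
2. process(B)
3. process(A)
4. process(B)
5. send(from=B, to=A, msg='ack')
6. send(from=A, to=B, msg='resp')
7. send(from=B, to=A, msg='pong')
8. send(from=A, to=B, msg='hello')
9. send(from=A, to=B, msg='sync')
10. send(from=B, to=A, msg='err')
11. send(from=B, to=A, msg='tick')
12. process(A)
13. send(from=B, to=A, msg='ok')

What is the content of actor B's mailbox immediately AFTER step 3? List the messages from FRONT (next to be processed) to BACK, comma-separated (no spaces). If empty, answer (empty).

After 1 (process(B)): A:[] B:[]
After 2 (process(B)): A:[] B:[]
After 3 (process(A)): A:[] B:[]

(empty)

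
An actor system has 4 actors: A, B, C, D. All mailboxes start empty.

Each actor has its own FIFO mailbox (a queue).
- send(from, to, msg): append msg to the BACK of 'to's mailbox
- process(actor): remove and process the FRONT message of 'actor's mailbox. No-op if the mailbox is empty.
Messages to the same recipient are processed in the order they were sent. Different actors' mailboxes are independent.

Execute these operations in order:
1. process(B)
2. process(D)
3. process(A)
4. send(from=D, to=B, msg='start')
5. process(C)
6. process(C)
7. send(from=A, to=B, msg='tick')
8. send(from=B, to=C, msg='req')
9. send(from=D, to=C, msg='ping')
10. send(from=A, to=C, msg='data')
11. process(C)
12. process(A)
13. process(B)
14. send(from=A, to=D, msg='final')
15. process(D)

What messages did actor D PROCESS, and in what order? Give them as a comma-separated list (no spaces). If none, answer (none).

After 1 (process(B)): A:[] B:[] C:[] D:[]
After 2 (process(D)): A:[] B:[] C:[] D:[]
After 3 (process(A)): A:[] B:[] C:[] D:[]
After 4 (send(from=D, to=B, msg='start')): A:[] B:[start] C:[] D:[]
After 5 (process(C)): A:[] B:[start] C:[] D:[]
After 6 (process(C)): A:[] B:[start] C:[] D:[]
After 7 (send(from=A, to=B, msg='tick')): A:[] B:[start,tick] C:[] D:[]
After 8 (send(from=B, to=C, msg='req')): A:[] B:[start,tick] C:[req] D:[]
After 9 (send(from=D, to=C, msg='ping')): A:[] B:[start,tick] C:[req,ping] D:[]
After 10 (send(from=A, to=C, msg='data')): A:[] B:[start,tick] C:[req,ping,data] D:[]
After 11 (process(C)): A:[] B:[start,tick] C:[ping,data] D:[]
After 12 (process(A)): A:[] B:[start,tick] C:[ping,data] D:[]
After 13 (process(B)): A:[] B:[tick] C:[ping,data] D:[]
After 14 (send(from=A, to=D, msg='final')): A:[] B:[tick] C:[ping,data] D:[final]
After 15 (process(D)): A:[] B:[tick] C:[ping,data] D:[]

Answer: final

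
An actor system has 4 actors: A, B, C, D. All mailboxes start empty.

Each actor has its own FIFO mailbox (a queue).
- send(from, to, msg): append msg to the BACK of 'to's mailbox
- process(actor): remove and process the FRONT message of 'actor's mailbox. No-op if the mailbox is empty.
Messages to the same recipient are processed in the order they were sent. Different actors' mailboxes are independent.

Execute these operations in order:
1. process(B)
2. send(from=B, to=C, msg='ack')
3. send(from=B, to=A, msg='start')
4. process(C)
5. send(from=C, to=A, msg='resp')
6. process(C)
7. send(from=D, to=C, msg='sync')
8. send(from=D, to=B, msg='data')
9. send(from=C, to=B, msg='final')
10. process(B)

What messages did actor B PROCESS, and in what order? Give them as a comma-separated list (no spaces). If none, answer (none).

After 1 (process(B)): A:[] B:[] C:[] D:[]
After 2 (send(from=B, to=C, msg='ack')): A:[] B:[] C:[ack] D:[]
After 3 (send(from=B, to=A, msg='start')): A:[start] B:[] C:[ack] D:[]
After 4 (process(C)): A:[start] B:[] C:[] D:[]
After 5 (send(from=C, to=A, msg='resp')): A:[start,resp] B:[] C:[] D:[]
After 6 (process(C)): A:[start,resp] B:[] C:[] D:[]
After 7 (send(from=D, to=C, msg='sync')): A:[start,resp] B:[] C:[sync] D:[]
After 8 (send(from=D, to=B, msg='data')): A:[start,resp] B:[data] C:[sync] D:[]
After 9 (send(from=C, to=B, msg='final')): A:[start,resp] B:[data,final] C:[sync] D:[]
After 10 (process(B)): A:[start,resp] B:[final] C:[sync] D:[]

Answer: data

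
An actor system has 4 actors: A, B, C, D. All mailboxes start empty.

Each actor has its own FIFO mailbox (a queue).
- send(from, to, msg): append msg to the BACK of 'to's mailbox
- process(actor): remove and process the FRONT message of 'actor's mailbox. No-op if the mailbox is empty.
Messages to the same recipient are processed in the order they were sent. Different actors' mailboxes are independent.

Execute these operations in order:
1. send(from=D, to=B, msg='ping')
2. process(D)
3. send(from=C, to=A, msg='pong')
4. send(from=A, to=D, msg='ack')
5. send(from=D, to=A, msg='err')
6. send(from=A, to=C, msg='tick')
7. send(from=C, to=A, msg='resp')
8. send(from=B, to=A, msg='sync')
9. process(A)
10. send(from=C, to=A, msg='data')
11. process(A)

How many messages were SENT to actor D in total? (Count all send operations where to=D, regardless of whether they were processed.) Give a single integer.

Answer: 1

Derivation:
After 1 (send(from=D, to=B, msg='ping')): A:[] B:[ping] C:[] D:[]
After 2 (process(D)): A:[] B:[ping] C:[] D:[]
After 3 (send(from=C, to=A, msg='pong')): A:[pong] B:[ping] C:[] D:[]
After 4 (send(from=A, to=D, msg='ack')): A:[pong] B:[ping] C:[] D:[ack]
After 5 (send(from=D, to=A, msg='err')): A:[pong,err] B:[ping] C:[] D:[ack]
After 6 (send(from=A, to=C, msg='tick')): A:[pong,err] B:[ping] C:[tick] D:[ack]
After 7 (send(from=C, to=A, msg='resp')): A:[pong,err,resp] B:[ping] C:[tick] D:[ack]
After 8 (send(from=B, to=A, msg='sync')): A:[pong,err,resp,sync] B:[ping] C:[tick] D:[ack]
After 9 (process(A)): A:[err,resp,sync] B:[ping] C:[tick] D:[ack]
After 10 (send(from=C, to=A, msg='data')): A:[err,resp,sync,data] B:[ping] C:[tick] D:[ack]
After 11 (process(A)): A:[resp,sync,data] B:[ping] C:[tick] D:[ack]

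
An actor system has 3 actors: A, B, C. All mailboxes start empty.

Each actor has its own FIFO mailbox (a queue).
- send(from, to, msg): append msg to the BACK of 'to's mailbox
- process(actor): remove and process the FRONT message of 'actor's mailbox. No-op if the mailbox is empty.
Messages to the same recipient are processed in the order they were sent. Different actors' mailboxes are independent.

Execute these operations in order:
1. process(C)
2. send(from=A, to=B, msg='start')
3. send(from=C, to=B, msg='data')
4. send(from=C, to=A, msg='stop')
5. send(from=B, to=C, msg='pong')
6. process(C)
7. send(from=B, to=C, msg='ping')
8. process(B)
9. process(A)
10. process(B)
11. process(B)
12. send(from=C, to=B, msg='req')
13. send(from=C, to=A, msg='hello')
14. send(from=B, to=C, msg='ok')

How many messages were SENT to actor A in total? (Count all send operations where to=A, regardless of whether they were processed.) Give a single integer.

After 1 (process(C)): A:[] B:[] C:[]
After 2 (send(from=A, to=B, msg='start')): A:[] B:[start] C:[]
After 3 (send(from=C, to=B, msg='data')): A:[] B:[start,data] C:[]
After 4 (send(from=C, to=A, msg='stop')): A:[stop] B:[start,data] C:[]
After 5 (send(from=B, to=C, msg='pong')): A:[stop] B:[start,data] C:[pong]
After 6 (process(C)): A:[stop] B:[start,data] C:[]
After 7 (send(from=B, to=C, msg='ping')): A:[stop] B:[start,data] C:[ping]
After 8 (process(B)): A:[stop] B:[data] C:[ping]
After 9 (process(A)): A:[] B:[data] C:[ping]
After 10 (process(B)): A:[] B:[] C:[ping]
After 11 (process(B)): A:[] B:[] C:[ping]
After 12 (send(from=C, to=B, msg='req')): A:[] B:[req] C:[ping]
After 13 (send(from=C, to=A, msg='hello')): A:[hello] B:[req] C:[ping]
After 14 (send(from=B, to=C, msg='ok')): A:[hello] B:[req] C:[ping,ok]

Answer: 2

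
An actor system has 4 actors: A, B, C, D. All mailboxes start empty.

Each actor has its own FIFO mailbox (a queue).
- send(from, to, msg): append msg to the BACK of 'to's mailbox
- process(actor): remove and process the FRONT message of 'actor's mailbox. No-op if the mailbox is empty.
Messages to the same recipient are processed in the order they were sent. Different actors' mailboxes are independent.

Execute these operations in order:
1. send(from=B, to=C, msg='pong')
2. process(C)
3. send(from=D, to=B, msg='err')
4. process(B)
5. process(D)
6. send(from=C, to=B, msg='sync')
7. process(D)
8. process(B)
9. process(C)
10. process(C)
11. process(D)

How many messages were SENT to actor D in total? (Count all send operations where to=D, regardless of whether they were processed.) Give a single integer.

After 1 (send(from=B, to=C, msg='pong')): A:[] B:[] C:[pong] D:[]
After 2 (process(C)): A:[] B:[] C:[] D:[]
After 3 (send(from=D, to=B, msg='err')): A:[] B:[err] C:[] D:[]
After 4 (process(B)): A:[] B:[] C:[] D:[]
After 5 (process(D)): A:[] B:[] C:[] D:[]
After 6 (send(from=C, to=B, msg='sync')): A:[] B:[sync] C:[] D:[]
After 7 (process(D)): A:[] B:[sync] C:[] D:[]
After 8 (process(B)): A:[] B:[] C:[] D:[]
After 9 (process(C)): A:[] B:[] C:[] D:[]
After 10 (process(C)): A:[] B:[] C:[] D:[]
After 11 (process(D)): A:[] B:[] C:[] D:[]

Answer: 0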